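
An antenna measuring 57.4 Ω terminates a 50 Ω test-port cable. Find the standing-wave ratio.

VSWR ≈ 1.15

Γ = (57.4 − 50)/(57.4 + 50) = 0.0689
VSWR = (1 + 0.0689)/(1 − 0.0689)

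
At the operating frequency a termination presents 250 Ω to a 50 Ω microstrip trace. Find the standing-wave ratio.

Γ = (250 − 50)/(250 + 50) = 0.667
VSWR = (1 + 0.667)/(1 − 0.667)

VSWR ≈ 5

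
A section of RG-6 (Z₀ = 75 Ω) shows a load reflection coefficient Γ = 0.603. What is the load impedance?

Z_L ≈ 303 Ω

Z_L = Z_0·(1 + Γ)/(1 − Γ) = 75·(1.6)/(0.397)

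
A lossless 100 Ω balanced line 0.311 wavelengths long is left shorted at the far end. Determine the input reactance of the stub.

βl = 2π × 0.311 = 112°
tan(βl) = -2.48
For a shorted stub, Z_in = jZ_0·tan(βl)

X_in ≈ -248 Ω (capacitive)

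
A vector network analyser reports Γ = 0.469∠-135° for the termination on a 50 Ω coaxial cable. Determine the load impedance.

Z_L ≈ 20.7 − j17.6 Ω

Z_L = Z_0·(1 + Γ)/(1 − Γ) = 50·(0.668 − j0.332)/(1.33 + j0.332)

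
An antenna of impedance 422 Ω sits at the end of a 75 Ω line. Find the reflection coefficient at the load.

Γ = (Z_L − Z_0)/(Z_L + Z_0) = (422 − 75)/(422 + 75) = 347/497

Γ = 0.698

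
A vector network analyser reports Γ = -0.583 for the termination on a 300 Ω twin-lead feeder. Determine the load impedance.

Z_L ≈ 79 Ω

Z_L = Z_0·(1 + Γ)/(1 − Γ) = 300·(0.417)/(1.58)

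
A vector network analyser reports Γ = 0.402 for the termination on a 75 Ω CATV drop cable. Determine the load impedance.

Z_L ≈ 176 Ω

Z_L = Z_0·(1 + Γ)/(1 − Γ) = 75·(1.4)/(0.598)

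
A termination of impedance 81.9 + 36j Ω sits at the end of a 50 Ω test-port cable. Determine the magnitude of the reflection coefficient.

|Γ| ≈ 0.352

Γ = (Z_L − Z_0)/(Z_L + Z_0) = (31.9 + j36)/(131.9 + j36)
|Γ| = 48.1/137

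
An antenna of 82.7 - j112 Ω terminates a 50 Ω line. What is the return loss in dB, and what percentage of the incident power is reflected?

RL ≈ 3.45 dB; 45.1% of incident power reflected

Γ = (32.7 − j112)/(132.7 − j112), |Γ| = 0.672
RL = −20·log₁₀(0.672) = 3.45 dB
P_refl/P_inc = |Γ|² = 0.451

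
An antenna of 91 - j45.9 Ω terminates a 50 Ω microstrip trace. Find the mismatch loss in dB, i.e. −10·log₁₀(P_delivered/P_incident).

Γ = (41 − j45.9)/(141 − j45.9), |Γ| = 0.415
|Γ|² = 0.172, so P_del/P_inc = 1 − |Γ|² = 0.828
ML = −10·log₁₀(1 − |Γ|²)

mismatch loss ≈ 0.821 dB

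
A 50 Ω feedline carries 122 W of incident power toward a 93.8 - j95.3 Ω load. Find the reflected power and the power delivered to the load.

|Γ| = |(43.8 − j95.3)/(143.8 − j95.3)| = 0.608
|Γ|² = 0.37
P_refl = |Γ|²·P_inc = 45.1 W, P_del = (1 − |Γ|²)·P_inc = 76.9 W

P_reflected ≈ 45.1 W; P_delivered ≈ 76.9 W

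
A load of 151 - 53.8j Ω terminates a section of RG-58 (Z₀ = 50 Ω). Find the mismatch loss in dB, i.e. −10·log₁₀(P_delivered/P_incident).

Γ = (101 − j53.8)/(201 − j53.8), |Γ| = 0.55
|Γ|² = 0.302, so P_del/P_inc = 1 − |Γ|² = 0.698
ML = −10·log₁₀(1 − |Γ|²)

mismatch loss ≈ 1.56 dB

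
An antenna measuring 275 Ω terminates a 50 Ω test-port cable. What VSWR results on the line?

Γ = (275 − 50)/(275 + 50) = 0.692
VSWR = (1 + 0.692)/(1 − 0.692)

VSWR ≈ 5.5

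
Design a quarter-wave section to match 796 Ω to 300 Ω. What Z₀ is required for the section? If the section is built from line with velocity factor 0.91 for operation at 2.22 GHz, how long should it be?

Z_qwt = √(Z_0·R_L) = √(300 × 796) = √238800
λ = 0.91·c/f = 0.123 m, so l = λ/4 = 0.0307 m

Z_qwt ≈ 489 Ω; length ≈ 3.07 cm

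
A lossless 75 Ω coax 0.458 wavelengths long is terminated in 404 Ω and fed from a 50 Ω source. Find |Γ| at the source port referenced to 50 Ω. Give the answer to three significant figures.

|Γ| ≈ 0.772

βl = 2π × 0.458 = 165°
tan(βl) = -0.27
Z_in = Z_0·(Z_L + jZ_0·tanβl)/(Z_0 + jZ_L·tanβl) = 139 + j182 Ω
Γ_s = (Z_in − Z_s)/(Z_in + Z_s) = (89 + j182)/(189 + j182), |Γ_s| = 0.772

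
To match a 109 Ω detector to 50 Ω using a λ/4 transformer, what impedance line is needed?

Z_qwt = √(Z_0·R_L) = √(50 × 109) = √5450

Z_qwt ≈ 73.8 Ω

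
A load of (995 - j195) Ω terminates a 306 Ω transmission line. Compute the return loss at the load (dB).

RL ≈ 5.28 dB

Γ = (689 − j195)/(1301 − j195), |Γ| = 0.544
RL = −20·log₁₀|Γ| = −20·log₁₀(0.544)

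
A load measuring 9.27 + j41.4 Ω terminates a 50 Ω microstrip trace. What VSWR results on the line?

Γ = (Z_L − Z_0)/(Z_L + Z_0) = (-40.73 + j41.4)/(59.27 + j41.4)
|Γ| = 58.1/72.3 = 0.803
VSWR = (1 + |Γ|)/(1 − |Γ|) = 1.8/0.197

VSWR ≈ 9.17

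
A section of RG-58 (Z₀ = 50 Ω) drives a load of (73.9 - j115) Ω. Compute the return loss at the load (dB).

Γ = (23.9 − j115)/(123.9 − j115), |Γ| = 0.695
RL = −20·log₁₀|Γ| = −20·log₁₀(0.695)

RL ≈ 3.16 dB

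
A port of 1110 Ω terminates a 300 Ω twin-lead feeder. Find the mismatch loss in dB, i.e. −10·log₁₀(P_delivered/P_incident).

mismatch loss ≈ 1.74 dB

Γ = (1110 − 300)/(1110 + 300) = 0.574
|Γ|² = 0.33, so P_del/P_inc = 1 − |Γ|² = 0.67
ML = −10·log₁₀(1 − |Γ|²)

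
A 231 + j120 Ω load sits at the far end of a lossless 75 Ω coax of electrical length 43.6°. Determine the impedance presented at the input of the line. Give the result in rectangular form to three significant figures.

Z_in ≈ 49.6 − j87.6 Ω

tan(βl) = tan(43.6°) = 0.952
Z_in = Z_0·(Z_L + jZ_0·tanβl)/(Z_0 + jZ_L·tanβl)
     = 75·(231 + j191)/(-39.3 + j220)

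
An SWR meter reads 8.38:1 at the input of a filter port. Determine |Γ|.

|Γ| ≈ 0.787

|Γ| = (S − 1)/(S + 1) = (8.38 − 1)/(8.38 + 1) = 7.38/9.38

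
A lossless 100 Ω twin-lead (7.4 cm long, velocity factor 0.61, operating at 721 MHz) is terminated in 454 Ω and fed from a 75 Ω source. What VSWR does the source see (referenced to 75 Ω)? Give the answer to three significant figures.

VSWR ≈ 3.59

λ = v/f = 0.61·c / 721 MHz = 0.254 m
βl = 2π·l/λ = 2π × 0.292 = 105°
tan(βl) = -3.74
Z_in = Z_0·(Z_L + jZ_0·tanβl)/(Z_0 + jZ_L·tanβl) = 23.5 + j25.3 Ω
Γ_s = (Z_in − Z_s)/(Z_in + Z_s) = (-51.5 + j25.3)/(98.5 + j25.3), |Γ_s| = 0.564
VSWR = (1 + |Γ_s|)/(1 − |Γ_s|)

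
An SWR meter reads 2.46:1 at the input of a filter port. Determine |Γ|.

|Γ| ≈ 0.422

|Γ| = (S − 1)/(S + 1) = (2.46 − 1)/(2.46 + 1) = 1.46/3.46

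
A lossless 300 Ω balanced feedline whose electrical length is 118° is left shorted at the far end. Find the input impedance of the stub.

tan(βl) = -1.88
For a shorted stub, Z_in = jZ_0·tan(βl)

Z_in ≈ −j564 Ω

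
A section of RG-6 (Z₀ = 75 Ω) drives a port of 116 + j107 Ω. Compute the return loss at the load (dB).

Γ = (41 + j107)/(191 + j107), |Γ| = 0.523
RL = −20·log₁₀|Γ| = −20·log₁₀(0.523)

RL ≈ 5.62 dB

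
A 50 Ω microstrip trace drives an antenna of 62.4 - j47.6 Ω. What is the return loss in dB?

RL ≈ 7.89 dB

Γ = (12.4 − j47.6)/(112.4 − j47.6), |Γ| = 0.403
RL = −20·log₁₀|Γ| = −20·log₁₀(0.403)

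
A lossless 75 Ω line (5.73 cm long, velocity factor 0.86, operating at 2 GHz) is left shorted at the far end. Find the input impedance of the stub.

λ = v/f = 0.86·c / 2 GHz = 0.129 m
βl = 2π·l/λ = 2π × 0.444 = 160°
tan(βl) = -0.366
For a shorted stub, Z_in = jZ_0·tan(βl)

Z_in ≈ −j27.4 Ω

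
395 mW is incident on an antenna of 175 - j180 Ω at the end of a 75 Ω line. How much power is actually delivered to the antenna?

|Γ| = |(100 − j180)/(250 − j180)| = 0.668
|Γ|² = 0.447
P_refl = |Γ|²·P_inc = 176 mW, P_del = (1 − |Γ|²)·P_inc = 219 mW

P_delivered ≈ 219 mW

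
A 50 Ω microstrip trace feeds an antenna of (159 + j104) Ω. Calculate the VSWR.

VSWR ≈ 4.64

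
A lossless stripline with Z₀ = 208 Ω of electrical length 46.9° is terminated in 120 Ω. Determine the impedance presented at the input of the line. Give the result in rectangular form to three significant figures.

tan(βl) = tan(46.9°) = 1.07
Z_in = Z_0·(Z_L + jZ_0·tanβl)/(Z_0 + jZ_L·tanβl)
     = 208·(120 + j222)/(208 + j128)

Z_in ≈ 186 + j107 Ω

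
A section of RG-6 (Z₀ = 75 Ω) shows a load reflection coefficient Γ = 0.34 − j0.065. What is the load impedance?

Z_L = Z_0·(1 + Γ)/(1 − Γ) = 75·(1.34 − j0.065)/(0.66 + j0.065)

Z_L ≈ 150 − j22.2 Ω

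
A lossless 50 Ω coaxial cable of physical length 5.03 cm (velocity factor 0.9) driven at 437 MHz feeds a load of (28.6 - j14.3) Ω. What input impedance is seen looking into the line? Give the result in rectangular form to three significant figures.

λ = v/f = 0.9·c / 437 MHz = 0.618 m
βl = 2π·l/λ = 2π × 0.0814 = 29.3°
tan(βl) = tan(29.3°) = 0.561
Z_in = Z_0·(Z_L + jZ_0·tanβl)/(Z_0 + jZ_L·tanβl)
     = 50·(28.6 + j13.8)/(58 + j16.1)

Z_in ≈ 25.9 + j4.69 Ω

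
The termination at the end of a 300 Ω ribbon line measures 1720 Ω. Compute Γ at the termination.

Γ = 0.703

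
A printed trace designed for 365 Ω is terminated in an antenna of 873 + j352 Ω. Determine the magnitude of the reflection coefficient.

|Γ| ≈ 0.48

Γ = (Z_L − Z_0)/(Z_L + Z_0) = (508 + j352)/(1238 + j352)
|Γ| = 618/1290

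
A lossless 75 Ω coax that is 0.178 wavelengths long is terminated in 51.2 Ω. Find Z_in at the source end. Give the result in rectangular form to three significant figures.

βl = 2π × 0.178 = 64.1°
tan(βl) = tan(64.1°) = 2.06
Z_in = Z_0·(Z_L + jZ_0·tanβl)/(Z_0 + jZ_L·tanβl)
     = 75·(51.2 + j154)/(75 + j105)

Z_in ≈ 90.1 + j27.7 Ω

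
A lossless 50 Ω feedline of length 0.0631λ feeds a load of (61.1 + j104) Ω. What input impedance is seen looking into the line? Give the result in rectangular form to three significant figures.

βl = 2π × 0.0631 = 22.7°
tan(βl) = tan(22.7°) = 0.419
Z_in = Z_0·(Z_L + jZ_0·tanβl)/(Z_0 + jZ_L·tanβl)
     = 50·(61.1 + j125)/(6.46 + j25.6)

Z_in ≈ 258 − j54.3 Ω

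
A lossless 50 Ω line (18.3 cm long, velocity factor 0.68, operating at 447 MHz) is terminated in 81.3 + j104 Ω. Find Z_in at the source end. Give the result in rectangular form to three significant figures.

λ = v/f = 0.68·c / 447 MHz = 0.456 m
βl = 2π·l/λ = 2π × 0.401 = 144°
tan(βl) = tan(144°) = -0.717
Z_in = Z_0·(Z_L + jZ_0·tanβl)/(Z_0 + jZ_L·tanβl)
     = 50·(81.3 + j68.1)/(125 − j58.3)

Z_in ≈ 16.3 + j35 Ω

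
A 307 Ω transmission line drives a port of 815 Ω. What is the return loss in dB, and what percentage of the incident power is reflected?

RL ≈ 6.88 dB; 20.5% of incident power reflected

Γ = (815 − 307)/(815 + 307) = 0.453
RL = −20·log₁₀(0.453) = 6.88 dB
P_refl/P_inc = |Γ|² = 0.205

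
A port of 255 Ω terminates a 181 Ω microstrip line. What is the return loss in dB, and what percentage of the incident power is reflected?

RL ≈ 15.4 dB; 2.88% of incident power reflected

Γ = (255 − 181)/(255 + 181) = 0.17
RL = −20·log₁₀(0.17) = 15.4 dB
P_refl/P_inc = |Γ|² = 0.0288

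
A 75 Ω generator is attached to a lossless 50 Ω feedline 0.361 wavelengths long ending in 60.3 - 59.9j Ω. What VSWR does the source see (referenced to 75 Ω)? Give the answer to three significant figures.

βl = 2π × 0.361 = 130°
tan(βl) = -1.19
Z_in = Z_0·(Z_L + jZ_0·tanβl)/(Z_0 + jZ_L·tanβl) = 64.8 + j61.2 Ω
Γ_s = (Z_in − Z_s)/(Z_in + Z_s) = (-10.2 + j61.2)/(140 + j61.2), |Γ_s| = 0.407
VSWR = (1 + |Γ_s|)/(1 − |Γ_s|)

VSWR ≈ 2.37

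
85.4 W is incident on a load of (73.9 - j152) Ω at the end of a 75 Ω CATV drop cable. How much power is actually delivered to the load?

|Γ| = |(-1.1 − j152)/(148.9 − j152)| = 0.714
|Γ|² = 0.51
P_refl = |Γ|²·P_inc = 43.6 W, P_del = (1 − |Γ|²)·P_inc = 41.8 W

P_delivered ≈ 41.8 W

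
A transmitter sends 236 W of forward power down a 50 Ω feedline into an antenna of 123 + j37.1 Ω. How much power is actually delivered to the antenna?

P_delivered ≈ 185 W

|Γ| = |(73 + j37.1)/(173 + j37.1)| = 0.463
|Γ|² = 0.214
P_refl = |Γ|²·P_inc = 50.5 W, P_del = (1 − |Γ|²)·P_inc = 185 W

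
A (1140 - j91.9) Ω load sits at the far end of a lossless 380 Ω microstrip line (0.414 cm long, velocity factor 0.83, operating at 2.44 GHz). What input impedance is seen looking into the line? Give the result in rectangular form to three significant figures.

Z_in ≈ 699 − j507 Ω

λ = v/f = 0.83·c / 2.44 GHz = 0.102 m
βl = 2π·l/λ = 2π × 0.0406 = 14.6°
tan(βl) = tan(14.6°) = 0.261
Z_in = Z_0·(Z_L + jZ_0·tanβl)/(Z_0 + jZ_L·tanβl)
     = 380·(1140 + j7.12)/(404 + j297)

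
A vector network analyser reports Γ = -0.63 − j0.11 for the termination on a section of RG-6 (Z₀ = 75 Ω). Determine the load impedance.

Z_L ≈ 16.6 − j6.18 Ω

Z_L = Z_0·(1 + Γ)/(1 − Γ) = 75·(0.37 − j0.11)/(1.63 + j0.11)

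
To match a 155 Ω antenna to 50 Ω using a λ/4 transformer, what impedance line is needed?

Z_qwt = √(Z_0·R_L) = √(50 × 155) = √7750

Z_qwt ≈ 88 Ω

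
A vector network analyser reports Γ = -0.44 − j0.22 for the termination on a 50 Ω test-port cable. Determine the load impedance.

Z_L = Z_0·(1 + Γ)/(1 − Γ) = 50·(0.56 − j0.22)/(1.44 + j0.22)

Z_L ≈ 17.9 − j10.4 Ω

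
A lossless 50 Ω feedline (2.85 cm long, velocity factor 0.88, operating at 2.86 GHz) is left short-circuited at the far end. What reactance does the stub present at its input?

X_in ≈ -129 Ω (capacitive)

λ = v/f = 0.88·c / 2.86 GHz = 0.0923 m
βl = 2π·l/λ = 2π × 0.309 = 111°
tan(βl) = -2.58
For a short-circuited stub, Z_in = jZ_0·tan(βl)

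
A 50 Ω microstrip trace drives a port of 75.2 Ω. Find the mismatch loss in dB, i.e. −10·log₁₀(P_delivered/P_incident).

mismatch loss ≈ 0.18 dB

Γ = (75.2 − 50)/(75.2 + 50) = 0.201
|Γ|² = 0.0405, so P_del/P_inc = 1 − |Γ|² = 0.959
ML = −10·log₁₀(1 − |Γ|²)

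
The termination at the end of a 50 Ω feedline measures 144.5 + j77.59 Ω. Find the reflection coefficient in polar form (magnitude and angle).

Γ ≈ 0.584 ∠ 17.6°

Γ = (Z_L − Z_0)/(Z_L + Z_0) = (94.5 + j77.59)/(194.5 + j77.59)
|Γ| = 122/209 = 0.584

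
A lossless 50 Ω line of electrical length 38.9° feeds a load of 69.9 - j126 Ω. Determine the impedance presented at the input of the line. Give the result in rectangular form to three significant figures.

tan(βl) = tan(38.9°) = 0.807
Z_in = Z_0·(Z_L + jZ_0·tanβl)/(Z_0 + jZ_L·tanβl)
     = 50·(69.9 − j85.7)/(152 + j56.4)

Z_in ≈ 11 − j32.3 Ω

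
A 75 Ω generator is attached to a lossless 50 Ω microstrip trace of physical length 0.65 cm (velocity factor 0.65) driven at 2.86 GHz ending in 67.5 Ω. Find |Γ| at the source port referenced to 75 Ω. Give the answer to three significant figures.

λ = v/f = 0.65·c / 2.86 GHz = 0.0682 m
βl = 2π·l/λ = 2π × 0.0953 = 34.3°
tan(βl) = 0.683
Z_in = Z_0·(Z_L + jZ_0·tanβl)/(Z_0 + jZ_L·tanβl) = 53.5 − j15.2 Ω
Γ_s = (Z_in − Z_s)/(Z_in + Z_s) = (-21.5 − j15.2)/(129 − j15.2), |Γ_s| = 0.203

|Γ| ≈ 0.203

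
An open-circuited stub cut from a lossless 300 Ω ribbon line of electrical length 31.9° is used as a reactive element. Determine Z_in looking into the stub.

Z_in ≈ −j482 Ω

tan(βl) = 0.622
For an open-circuited stub, Z_in = −jZ_0·cot(βl) = −jZ_0/tan(βl)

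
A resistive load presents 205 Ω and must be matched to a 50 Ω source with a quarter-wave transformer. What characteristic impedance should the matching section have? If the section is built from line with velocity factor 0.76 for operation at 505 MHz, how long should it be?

Z_qwt ≈ 101 Ω; length ≈ 11.3 cm

Z_qwt = √(Z_0·R_L) = √(50 × 205) = √10250
λ = 0.76·c/f = 0.451 m, so l = λ/4 = 0.113 m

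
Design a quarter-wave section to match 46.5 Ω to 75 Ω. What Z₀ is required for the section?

Z_qwt = √(Z_0·R_L) = √(75 × 46.5) = √3488

Z_qwt ≈ 59.1 Ω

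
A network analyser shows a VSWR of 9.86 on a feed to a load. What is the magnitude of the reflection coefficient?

|Γ| ≈ 0.816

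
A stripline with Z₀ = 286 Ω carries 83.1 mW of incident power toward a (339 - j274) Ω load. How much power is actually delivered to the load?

P_delivered ≈ 69.2 mW

|Γ| = |(53 − j274)/(625 − j274)| = 0.409
|Γ|² = 0.167
P_refl = |Γ|²·P_inc = 13.9 mW, P_del = (1 − |Γ|²)·P_inc = 69.2 mW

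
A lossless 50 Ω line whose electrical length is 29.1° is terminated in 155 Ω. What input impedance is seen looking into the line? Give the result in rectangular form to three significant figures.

tan(βl) = tan(29.1°) = 0.557
Z_in = Z_0·(Z_L + jZ_0·tanβl)/(Z_0 + jZ_L·tanβl)
     = 50·(155 + j27.8)/(50 + j86.3)

Z_in ≈ 51 − j60.2 Ω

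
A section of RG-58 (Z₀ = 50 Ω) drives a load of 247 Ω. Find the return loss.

RL ≈ 3.57 dB

Γ = (247 − 50)/(247 + 50) = 0.663
RL = −20·log₁₀|Γ| = −20·log₁₀(0.663)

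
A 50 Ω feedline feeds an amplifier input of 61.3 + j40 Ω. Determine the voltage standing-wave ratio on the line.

VSWR ≈ 2.08

Γ = (Z_L − Z_0)/(Z_L + Z_0) = (11.3 + j40)/(111.3 + j40)
|Γ| = 41.6/118 = 0.351
VSWR = (1 + |Γ|)/(1 − |Γ|) = 1.35/0.649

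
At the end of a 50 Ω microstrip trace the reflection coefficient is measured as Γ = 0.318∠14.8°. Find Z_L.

Z_L ≈ 92.4 + j16.7 Ω

Z_L = Z_0·(1 + Γ)/(1 − Γ) = 50·(1.31 + j0.0812)/(0.693 − j0.0812)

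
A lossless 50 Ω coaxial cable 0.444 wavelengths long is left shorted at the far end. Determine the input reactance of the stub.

βl = 2π × 0.444 = 160°
tan(βl) = -0.367
For a shorted stub, Z_in = jZ_0·tan(βl)

X_in ≈ -18.4 Ω (capacitive)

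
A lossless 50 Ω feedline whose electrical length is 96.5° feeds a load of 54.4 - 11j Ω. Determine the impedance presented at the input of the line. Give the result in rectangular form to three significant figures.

tan(βl) = tan(96.5°) = -8.78
Z_in = Z_0·(Z_L + jZ_0·tanβl)/(Z_0 + jZ_L·tanβl)
     = 50·(54.4 − j450)/(-46.5 − j477)

Z_in ≈ 46.1 + j10.2 Ω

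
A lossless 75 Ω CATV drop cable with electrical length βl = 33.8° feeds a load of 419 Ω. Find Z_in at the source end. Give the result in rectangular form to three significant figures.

tan(βl) = tan(33.8°) = 0.669
Z_in = Z_0·(Z_L + jZ_0·tanβl)/(Z_0 + jZ_L·tanβl)
     = 75·(419 + j50.2)/(75 + j280)

Z_in ≈ 40.5 − j101 Ω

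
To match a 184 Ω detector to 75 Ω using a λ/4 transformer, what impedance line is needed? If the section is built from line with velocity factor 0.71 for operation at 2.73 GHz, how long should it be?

Z_qwt = √(Z_0·R_L) = √(75 × 184) = √13800
λ = 0.71·c/f = 0.078 m, so l = λ/4 = 0.0195 m

Z_qwt ≈ 117 Ω; length ≈ 1.95 cm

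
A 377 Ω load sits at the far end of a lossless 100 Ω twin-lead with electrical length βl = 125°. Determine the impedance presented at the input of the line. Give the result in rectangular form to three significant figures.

Z_in ≈ 38.2 + j62.9 Ω

tan(βl) = tan(125°) = -1.43
Z_in = Z_0·(Z_L + jZ_0·tanβl)/(Z_0 + jZ_L·tanβl)
     = 100·(377 − j143)/(100 − j538)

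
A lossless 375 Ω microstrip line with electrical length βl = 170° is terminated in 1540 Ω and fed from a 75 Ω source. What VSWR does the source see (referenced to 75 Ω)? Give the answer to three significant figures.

tan(βl) = -0.176
Z_in = Z_0·(Z_L + jZ_0·tanβl)/(Z_0 + jZ_L·tanβl) = 1040 + j688 Ω
Γ_s = (Z_in − Z_s)/(Z_in + Z_s) = (967 + j688)/(1120 + j688), |Γ_s| = 0.905
VSWR = (1 + |Γ_s|)/(1 − |Γ_s|)

VSWR ≈ 20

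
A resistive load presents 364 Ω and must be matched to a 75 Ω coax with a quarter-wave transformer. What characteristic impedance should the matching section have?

Z_qwt = √(Z_0·R_L) = √(75 × 364) = √27300

Z_qwt ≈ 165 Ω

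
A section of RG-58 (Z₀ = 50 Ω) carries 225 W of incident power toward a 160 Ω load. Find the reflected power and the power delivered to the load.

Γ = (160 − 50)/(160 + 50) = 0.524
|Γ|² = 0.274
P_refl = |Γ|²·P_inc = 61.7 W, P_del = (1 − |Γ|²)·P_inc = 163 W

P_reflected ≈ 61.7 W; P_delivered ≈ 163 W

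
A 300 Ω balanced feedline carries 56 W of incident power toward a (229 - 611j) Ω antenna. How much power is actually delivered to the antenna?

|Γ| = |(-71 − j611)/(529 − j611)| = 0.761
|Γ|² = 0.579
P_refl = |Γ|²·P_inc = 32.4 W, P_del = (1 − |Γ|²)·P_inc = 23.6 W

P_delivered ≈ 23.6 W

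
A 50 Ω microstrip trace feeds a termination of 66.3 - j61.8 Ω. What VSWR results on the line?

VSWR ≈ 2.89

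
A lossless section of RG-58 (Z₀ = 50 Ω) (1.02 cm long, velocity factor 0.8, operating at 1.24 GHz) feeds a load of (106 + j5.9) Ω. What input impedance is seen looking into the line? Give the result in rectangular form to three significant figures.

Z_in ≈ 81.6 − j38 Ω

λ = v/f = 0.8·c / 1.24 GHz = 0.194 m
βl = 2π·l/λ = 2π × 0.0527 = 19°
tan(βl) = tan(19°) = 0.344
Z_in = Z_0·(Z_L + jZ_0·tanβl)/(Z_0 + jZ_L·tanβl)
     = 50·(106 + j23.1)/(48 + j36.4)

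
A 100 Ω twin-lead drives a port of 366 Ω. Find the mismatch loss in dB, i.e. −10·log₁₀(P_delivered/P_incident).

mismatch loss ≈ 1.71 dB

Γ = (366 − 100)/(366 + 100) = 0.571
|Γ|² = 0.326, so P_del/P_inc = 1 − |Γ|² = 0.674
ML = −10·log₁₀(1 − |Γ|²)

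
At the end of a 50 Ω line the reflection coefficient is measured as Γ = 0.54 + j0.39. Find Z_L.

Z_L = Z_0·(1 + Γ)/(1 − Γ) = 50·(1.54 + j0.39)/(0.46 − j0.39)

Z_L ≈ 76.5 + j107 Ω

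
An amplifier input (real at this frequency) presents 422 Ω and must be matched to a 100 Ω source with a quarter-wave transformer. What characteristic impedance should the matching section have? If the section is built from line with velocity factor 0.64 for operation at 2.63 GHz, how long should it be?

Z_qwt = √(Z_0·R_L) = √(100 × 422) = √42200
λ = 0.64·c/f = 0.073 m, so l = λ/4 = 0.0183 m

Z_qwt ≈ 205 Ω; length ≈ 1.83 cm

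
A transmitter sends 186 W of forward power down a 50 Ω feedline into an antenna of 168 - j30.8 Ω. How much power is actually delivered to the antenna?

P_delivered ≈ 129 W

|Γ| = |(118 − j30.8)/(218 − j30.8)| = 0.554
|Γ|² = 0.307
P_refl = |Γ|²·P_inc = 57.1 W, P_del = (1 − |Γ|²)·P_inc = 129 W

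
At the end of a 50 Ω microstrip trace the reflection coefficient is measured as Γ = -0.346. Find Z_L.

Z_L = Z_0·(1 + Γ)/(1 − Γ) = 50·(0.654)/(1.35)

Z_L ≈ 24.3 Ω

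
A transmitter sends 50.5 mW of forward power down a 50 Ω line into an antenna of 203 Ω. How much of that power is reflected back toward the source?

P_reflected ≈ 18.5 mW

Γ = (203 − 50)/(203 + 50) = 0.605
|Γ|² = 0.366
P_refl = |Γ|²·P_inc = 18.5 mW, P_del = (1 − |Γ|²)·P_inc = 32 mW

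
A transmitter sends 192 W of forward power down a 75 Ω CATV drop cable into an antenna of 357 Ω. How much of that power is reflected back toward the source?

Γ = (357 − 75)/(357 + 75) = 0.653
|Γ|² = 0.426
P_refl = |Γ|²·P_inc = 81.8 W, P_del = (1 − |Γ|²)·P_inc = 110 W

P_reflected ≈ 81.8 W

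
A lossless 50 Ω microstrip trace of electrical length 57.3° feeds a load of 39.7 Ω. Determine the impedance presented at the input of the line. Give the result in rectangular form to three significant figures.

Z_in ≈ 53.8 + j11.4 Ω

tan(βl) = tan(57.3°) = 1.56
Z_in = Z_0·(Z_L + jZ_0·tanβl)/(Z_0 + jZ_L·tanβl)
     = 50·(39.7 + j77.9)/(50 + j61.8)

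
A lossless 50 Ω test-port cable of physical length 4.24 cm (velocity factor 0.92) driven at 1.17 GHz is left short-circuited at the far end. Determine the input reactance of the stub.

X_in ≈ 106 Ω (inductive)

λ = v/f = 0.92·c / 1.17 GHz = 0.236 m
βl = 2π·l/λ = 2π × 0.18 = 64.7°
tan(βl) = 2.12
For a short-circuited stub, Z_in = jZ_0·tan(βl)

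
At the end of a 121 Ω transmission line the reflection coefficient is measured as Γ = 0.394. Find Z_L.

Z_L = Z_0·(1 + Γ)/(1 − Γ) = 121·(1.39)/(0.606)

Z_L ≈ 278 Ω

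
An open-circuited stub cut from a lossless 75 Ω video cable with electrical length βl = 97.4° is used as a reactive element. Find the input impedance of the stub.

tan(βl) = -7.7
For an open-circuited stub, Z_in = −jZ_0·cot(βl) = −jZ_0/tan(βl)

Z_in ≈ +j9.74 Ω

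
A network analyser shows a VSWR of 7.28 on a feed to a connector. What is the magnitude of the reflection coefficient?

|Γ| = (S − 1)/(S + 1) = (7.28 − 1)/(7.28 + 1) = 6.28/8.28

|Γ| ≈ 0.758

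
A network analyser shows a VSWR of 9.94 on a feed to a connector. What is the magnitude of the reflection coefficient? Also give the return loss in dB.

|Γ| = (S − 1)/(S + 1) = (9.94 − 1)/(9.94 + 1) = 8.94/10.9
RL = −20·log₁₀|Γ| = −20·log₁₀(0.817)

|Γ| ≈ 0.817; return loss ≈ 1.75 dB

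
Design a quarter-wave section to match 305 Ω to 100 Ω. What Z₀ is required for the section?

Z_qwt ≈ 175 Ω

Z_qwt = √(Z_0·R_L) = √(100 × 305) = √30500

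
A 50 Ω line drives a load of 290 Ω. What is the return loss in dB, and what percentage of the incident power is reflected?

Γ = (290 − 50)/(290 + 50) = 0.706
RL = −20·log₁₀(0.706) = 3.03 dB
P_refl/P_inc = |Γ|² = 0.498

RL ≈ 3.03 dB; 49.8% of incident power reflected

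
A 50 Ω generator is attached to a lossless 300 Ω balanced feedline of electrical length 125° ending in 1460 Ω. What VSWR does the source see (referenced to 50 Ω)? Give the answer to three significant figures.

VSWR ≈ 10.9

tan(βl) = -1.43
Z_in = Z_0·(Z_L + jZ_0·tanβl)/(Z_0 + jZ_L·tanβl) = 90 + j197 Ω
Γ_s = (Z_in − Z_s)/(Z_in + Z_s) = (40 + j197)/(140 + j197), |Γ_s| = 0.832
VSWR = (1 + |Γ_s|)/(1 − |Γ_s|)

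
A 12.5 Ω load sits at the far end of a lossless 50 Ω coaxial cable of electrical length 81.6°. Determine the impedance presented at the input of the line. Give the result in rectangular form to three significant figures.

Z_in ≈ 152 + j82.1 Ω

tan(βl) = tan(81.6°) = 6.77
Z_in = Z_0·(Z_L + jZ_0·tanβl)/(Z_0 + jZ_L·tanβl)
     = 50·(12.5 + j339)/(50 + j84.6)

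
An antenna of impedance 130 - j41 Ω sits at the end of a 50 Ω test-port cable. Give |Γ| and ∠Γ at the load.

Γ ≈ 0.487 ∠ -14.3°

Γ = (Z_L − Z_0)/(Z_L + Z_0) = (80 − j41)/(180 − j41)
|Γ| = 89.9/185 = 0.487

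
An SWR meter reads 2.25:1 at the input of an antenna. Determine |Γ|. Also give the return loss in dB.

|Γ| = (S − 1)/(S + 1) = (2.25 − 1)/(2.25 + 1) = 1.25/3.25
RL = −20·log₁₀|Γ| = −20·log₁₀(0.385)

|Γ| ≈ 0.385; return loss ≈ 8.3 dB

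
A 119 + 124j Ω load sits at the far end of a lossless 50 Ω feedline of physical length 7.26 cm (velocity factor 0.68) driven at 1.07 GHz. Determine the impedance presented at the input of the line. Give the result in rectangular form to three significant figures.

λ = v/f = 0.68·c / 1.07 GHz = 0.191 m
βl = 2π·l/λ = 2π × 0.381 = 137°
tan(βl) = tan(137°) = -0.93
Z_in = Z_0·(Z_L + jZ_0·tanβl)/(Z_0 + jZ_L·tanβl)
     = 50·(119 + j77.5)/(165 − j111)

Z_in ≈ 14 + j32.8 Ω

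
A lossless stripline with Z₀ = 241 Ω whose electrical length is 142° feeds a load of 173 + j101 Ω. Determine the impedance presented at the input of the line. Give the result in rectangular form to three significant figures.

Z_in ≈ 134 − j9.08 Ω

tan(βl) = tan(142°) = -0.781
Z_in = Z_0·(Z_L + jZ_0·tanβl)/(Z_0 + jZ_L·tanβl)
     = 241·(173 − j87.3)/(320 − j135)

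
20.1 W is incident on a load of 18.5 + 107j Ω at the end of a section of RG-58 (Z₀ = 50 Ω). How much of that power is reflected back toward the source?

|Γ| = |(-31.5 + j107)/(68.5 + j107)| = 0.878
|Γ|² = 0.771
P_refl = |Γ|²·P_inc = 15.5 W, P_del = (1 − |Γ|²)·P_inc = 4.61 W

P_reflected ≈ 15.5 W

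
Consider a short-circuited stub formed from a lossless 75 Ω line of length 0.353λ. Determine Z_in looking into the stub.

Z_in ≈ −j99.2 Ω

βl = 2π × 0.353 = 127°
tan(βl) = -1.32
For a short-circuited stub, Z_in = jZ_0·tan(βl)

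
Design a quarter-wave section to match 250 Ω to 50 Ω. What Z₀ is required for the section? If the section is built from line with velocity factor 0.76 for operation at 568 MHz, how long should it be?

Z_qwt = √(Z_0·R_L) = √(50 × 250) = √12500
λ = 0.76·c/f = 0.401 m, so l = λ/4 = 0.1 m

Z_qwt ≈ 112 Ω; length ≈ 10 cm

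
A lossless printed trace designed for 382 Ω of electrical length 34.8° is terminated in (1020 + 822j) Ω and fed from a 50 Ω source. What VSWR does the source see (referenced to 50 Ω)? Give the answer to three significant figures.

tan(βl) = 0.695
Z_in = Z_0·(Z_L + jZ_0·tanβl)/(Z_0 + jZ_L·tanβl) = 410 − j659 Ω
Γ_s = (Z_in − Z_s)/(Z_in + Z_s) = (360 − j659)/(460 − j659), |Γ_s| = 0.934
VSWR = (1 + |Γ_s|)/(1 − |Γ_s|)

VSWR ≈ 29.5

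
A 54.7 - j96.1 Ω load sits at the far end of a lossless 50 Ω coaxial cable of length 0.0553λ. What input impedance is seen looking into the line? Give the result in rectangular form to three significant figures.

Z_in ≈ 20.4 − j50.7 Ω

βl = 2π × 0.0553 = 19.9°
tan(βl) = tan(19.9°) = 0.362
Z_in = Z_0·(Z_L + jZ_0·tanβl)/(Z_0 + jZ_L·tanβl)
     = 50·(54.7 − j78)/(84.8 + j19.8)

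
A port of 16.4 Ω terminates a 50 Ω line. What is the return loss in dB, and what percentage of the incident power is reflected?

RL ≈ 5.92 dB; 25.6% of incident power reflected

Γ = (16.4 − 50)/(16.4 + 50) = -0.506
RL = −20·log₁₀(0.506) = 5.92 dB
P_refl/P_inc = |Γ|² = 0.256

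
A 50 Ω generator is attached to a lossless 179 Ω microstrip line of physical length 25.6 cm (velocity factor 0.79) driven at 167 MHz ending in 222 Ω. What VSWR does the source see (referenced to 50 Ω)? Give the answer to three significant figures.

λ = v/f = 0.79·c / 167 MHz = 1.42 m
βl = 2π·l/λ = 2π × 0.18 = 64.9°
tan(βl) = 2.14
Z_in = Z_0·(Z_L + jZ_0·tanβl)/(Z_0 + jZ_L·tanβl) = 154 − j25.6 Ω
Γ_s = (Z_in − Z_s)/(Z_in + Z_s) = (104 − j25.6)/(204 − j25.6), |Γ_s| = 0.521
VSWR = (1 + |Γ_s|)/(1 − |Γ_s|)

VSWR ≈ 3.18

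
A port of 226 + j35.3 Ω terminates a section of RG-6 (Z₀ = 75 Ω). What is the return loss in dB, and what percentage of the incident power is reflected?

Γ = (151 + j35.3)/(301 + j35.3), |Γ| = 0.512
RL = −20·log₁₀(0.512) = 5.82 dB
P_refl/P_inc = |Γ|² = 0.262

RL ≈ 5.82 dB; 26.2% of incident power reflected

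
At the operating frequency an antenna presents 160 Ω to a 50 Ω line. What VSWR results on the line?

For a purely resistive load, VSWR = R_L/Z_0 or Z_0/R_L (whichever > 1) = 160/50

VSWR ≈ 3.2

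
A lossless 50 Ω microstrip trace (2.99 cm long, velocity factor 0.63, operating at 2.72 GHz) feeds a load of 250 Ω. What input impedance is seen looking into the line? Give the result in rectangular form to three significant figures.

Z_in ≈ 47 + j86.7 Ω

λ = v/f = 0.63·c / 2.72 GHz = 0.0695 m
βl = 2π·l/λ = 2π × 0.43 = 155°
tan(βl) = tan(155°) = -0.468
Z_in = Z_0·(Z_L + jZ_0·tanβl)/(Z_0 + jZ_L·tanβl)
     = 50·(250 − j23.4)/(50 − j117)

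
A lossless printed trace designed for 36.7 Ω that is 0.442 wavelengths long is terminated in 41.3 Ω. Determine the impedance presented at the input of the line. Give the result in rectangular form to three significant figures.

Z_in ≈ 39.9 + j3.15 Ω

βl = 2π × 0.442 = 159°
tan(βl) = tan(159°) = -0.381
Z_in = Z_0·(Z_L + jZ_0·tanβl)/(Z_0 + jZ_L·tanβl)
     = 36.7·(41.3 − j14)/(36.7 − j15.8)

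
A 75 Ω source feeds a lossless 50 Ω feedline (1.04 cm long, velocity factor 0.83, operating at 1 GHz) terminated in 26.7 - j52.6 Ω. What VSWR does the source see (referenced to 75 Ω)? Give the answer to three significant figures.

VSWR ≈ 5.22

λ = v/f = 0.83·c / 1 GHz = 0.249 m
βl = 2π·l/λ = 2π × 0.0418 = 15°
tan(βl) = 0.269
Z_in = Z_0·(Z_L + jZ_0·tanβl)/(Z_0 + jZ_L·tanβl) = 17.2 − j32.5 Ω
Γ_s = (Z_in − Z_s)/(Z_in + Z_s) = (-57.8 − j32.5)/(92.2 − j32.5), |Γ_s| = 0.678
VSWR = (1 + |Γ_s|)/(1 − |Γ_s|)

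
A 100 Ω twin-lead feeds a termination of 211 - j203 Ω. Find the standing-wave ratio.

VSWR ≈ 4.3

Γ = (Z_L − Z_0)/(Z_L + Z_0) = (111 − j203)/(311 − j203)
|Γ| = 231/371 = 0.623
VSWR = (1 + |Γ|)/(1 − |Γ|) = 1.62/0.377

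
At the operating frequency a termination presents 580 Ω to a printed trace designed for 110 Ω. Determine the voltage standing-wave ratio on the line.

VSWR ≈ 5.27

For a purely resistive load, VSWR = R_L/Z_0 or Z_0/R_L (whichever > 1) = 580/110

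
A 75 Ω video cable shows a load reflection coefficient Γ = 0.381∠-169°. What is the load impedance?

Z_L = Z_0·(1 + Γ)/(1 − Γ) = 75·(0.626 − j0.0727)/(1.37 + j0.0727)

Z_L ≈ 33.9 − j5.76 Ω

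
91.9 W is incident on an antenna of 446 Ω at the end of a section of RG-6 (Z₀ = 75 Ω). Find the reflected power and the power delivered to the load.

P_reflected ≈ 46.6 W; P_delivered ≈ 45.3 W

Γ = (446 − 75)/(446 + 75) = 0.712
|Γ|² = 0.507
P_refl = |Γ|²·P_inc = 46.6 W, P_del = (1 − |Γ|²)·P_inc = 45.3 W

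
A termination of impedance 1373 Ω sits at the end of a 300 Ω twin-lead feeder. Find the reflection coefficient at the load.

Γ = (Z_L − Z_0)/(Z_L + Z_0) = (1373 − 300)/(1373 + 300) = 1073/1673

Γ = 0.641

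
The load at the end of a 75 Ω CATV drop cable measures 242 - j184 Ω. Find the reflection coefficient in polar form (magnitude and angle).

Γ ≈ 0.678 ∠ -17.6°

Γ = (Z_L − Z_0)/(Z_L + Z_0) = (167 − j184)/(317 − j184)
|Γ| = 248/367 = 0.678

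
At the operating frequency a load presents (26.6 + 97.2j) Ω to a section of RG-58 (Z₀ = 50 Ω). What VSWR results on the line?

VSWR ≈ 9.41

Γ = (Z_L − Z_0)/(Z_L + Z_0) = (-23.4 + j97.2)/(76.6 + j97.2)
|Γ| = 100/124 = 0.808
VSWR = (1 + |Γ|)/(1 − |Γ|) = 1.81/0.192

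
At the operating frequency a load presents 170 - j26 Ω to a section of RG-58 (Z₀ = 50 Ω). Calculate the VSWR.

VSWR ≈ 3.49

Γ = (Z_L − Z_0)/(Z_L + Z_0) = (120 − j26)/(220 − j26)
|Γ| = 123/222 = 0.554
VSWR = (1 + |Γ|)/(1 − |Γ|) = 1.55/0.446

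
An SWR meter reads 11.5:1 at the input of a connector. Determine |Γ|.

|Γ| = (S − 1)/(S + 1) = (11.5 − 1)/(11.5 + 1) = 10.5/12.5

|Γ| ≈ 0.84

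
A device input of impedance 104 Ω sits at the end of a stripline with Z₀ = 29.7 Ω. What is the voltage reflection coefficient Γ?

Γ = (Z_L − Z_0)/(Z_L + Z_0) = (104 − 29.7)/(104 + 29.7) = 74.3/133.7

Γ = 0.556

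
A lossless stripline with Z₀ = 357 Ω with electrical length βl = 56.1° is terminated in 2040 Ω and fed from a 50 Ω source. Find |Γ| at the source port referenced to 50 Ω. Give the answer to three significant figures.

tan(βl) = 1.49
Z_in = Z_0·(Z_L + jZ_0·tanβl)/(Z_0 + jZ_L·tanβl) = 89.4 − j229 Ω
Γ_s = (Z_in − Z_s)/(Z_in + Z_s) = (39.4 − j229)/(139 − j229), |Γ_s| = 0.867

|Γ| ≈ 0.867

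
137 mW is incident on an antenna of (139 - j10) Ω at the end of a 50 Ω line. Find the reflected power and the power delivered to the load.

P_reflected ≈ 30.7 mW; P_delivered ≈ 106 mW

|Γ| = |(89 − j10)/(189 − j10)| = 0.473
|Γ|² = 0.224
P_refl = |Γ|²·P_inc = 30.7 mW, P_del = (1 − |Γ|²)·P_inc = 106 mW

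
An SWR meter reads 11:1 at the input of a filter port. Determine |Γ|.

|Γ| = (S − 1)/(S + 1) = (11 − 1)/(11 + 1) = 10/12

|Γ| ≈ 0.833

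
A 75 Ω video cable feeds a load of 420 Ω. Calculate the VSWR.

VSWR ≈ 5.6

Γ = (420 − 75)/(420 + 75) = 0.697
VSWR = (1 + 0.697)/(1 − 0.697)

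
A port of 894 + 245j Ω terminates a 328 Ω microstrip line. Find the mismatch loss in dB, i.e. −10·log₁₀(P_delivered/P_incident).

mismatch loss ≈ 1.22 dB

Γ = (566 + j245)/(1222 + j245), |Γ| = 0.495
|Γ|² = 0.245, so P_del/P_inc = 1 − |Γ|² = 0.755
ML = −10·log₁₀(1 − |Γ|²)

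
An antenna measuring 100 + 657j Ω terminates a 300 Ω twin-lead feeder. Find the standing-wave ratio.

Γ = (Z_L − Z_0)/(Z_L + Z_0) = (-200 + j657)/(400 + j657)
|Γ| = 687/769 = 0.893
VSWR = (1 + |Γ|)/(1 − |Γ|) = 1.89/0.107

VSWR ≈ 17.7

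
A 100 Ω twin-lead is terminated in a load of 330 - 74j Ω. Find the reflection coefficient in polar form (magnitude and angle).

Γ = (Z_L − Z_0)/(Z_L + Z_0) = (230 − j74)/(430 − j74)
|Γ| = 242/436 = 0.554

Γ ≈ 0.554 ∠ -8.07°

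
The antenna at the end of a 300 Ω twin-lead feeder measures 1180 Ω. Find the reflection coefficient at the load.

Γ = (Z_L − Z_0)/(Z_L + Z_0) = (1180 − 300)/(1180 + 300) = 880/1480

Γ = 0.595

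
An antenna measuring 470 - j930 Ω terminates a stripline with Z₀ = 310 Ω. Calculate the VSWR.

Γ = (Z_L − Z_0)/(Z_L + Z_0) = (160 − j930)/(780 − j930)
|Γ| = 944/1210 = 0.777
VSWR = (1 + |Γ|)/(1 − |Γ|) = 1.78/0.223

VSWR ≈ 7.99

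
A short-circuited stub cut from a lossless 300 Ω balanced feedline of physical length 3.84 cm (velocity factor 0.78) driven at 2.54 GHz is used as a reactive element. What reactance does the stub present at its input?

λ = v/f = 0.78·c / 2.54 GHz = 0.0921 m
βl = 2π·l/λ = 2π × 0.417 = 150°
tan(βl) = -0.576
For a short-circuited stub, Z_in = jZ_0·tan(βl)

X_in ≈ -173 Ω (capacitive)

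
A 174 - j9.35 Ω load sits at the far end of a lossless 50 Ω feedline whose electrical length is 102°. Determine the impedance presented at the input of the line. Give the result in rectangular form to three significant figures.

tan(βl) = tan(102°) = -4.7
Z_in = Z_0·(Z_L + jZ_0·tanβl)/(Z_0 + jZ_L·tanβl)
     = 50·(174 − j245)/(6.01 − j819)

Z_in ≈ 15 + j10.5 Ω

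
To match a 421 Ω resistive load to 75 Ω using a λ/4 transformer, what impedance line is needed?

Z_qwt = √(Z_0·R_L) = √(75 × 421) = √31580

Z_qwt ≈ 178 Ω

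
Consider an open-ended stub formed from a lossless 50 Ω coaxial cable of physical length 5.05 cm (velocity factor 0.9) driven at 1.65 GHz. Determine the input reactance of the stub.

λ = v/f = 0.9·c / 1.65 GHz = 0.164 m
βl = 2π·l/λ = 2π × 0.309 = 111°
tan(βl) = -2.59
For an open-ended stub, Z_in = −jZ_0·cot(βl) = −jZ_0/tan(βl)

X_in ≈ 19.3 Ω (inductive)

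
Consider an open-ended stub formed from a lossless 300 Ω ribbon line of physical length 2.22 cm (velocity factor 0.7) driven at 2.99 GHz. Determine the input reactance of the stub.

λ = v/f = 0.7·c / 2.99 GHz = 0.0702 m
βl = 2π·l/λ = 2π × 0.316 = 114°
tan(βl) = -2.27
For an open-ended stub, Z_in = −jZ_0·cot(βl) = −jZ_0/tan(βl)

X_in ≈ 132 Ω (inductive)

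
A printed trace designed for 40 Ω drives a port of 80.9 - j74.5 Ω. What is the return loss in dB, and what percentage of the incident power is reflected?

Γ = (40.9 − j74.5)/(120.9 − j74.5), |Γ| = 0.598
RL = −20·log₁₀(0.598) = 4.46 dB
P_refl/P_inc = |Γ|² = 0.358

RL ≈ 4.46 dB; 35.8% of incident power reflected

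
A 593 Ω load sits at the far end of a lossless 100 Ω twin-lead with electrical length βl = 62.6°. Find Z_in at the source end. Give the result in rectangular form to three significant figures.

tan(βl) = tan(62.6°) = 1.93
Z_in = Z_0·(Z_L + jZ_0·tanβl)/(Z_0 + jZ_L·tanβl)
     = 100·(593 + j193)/(100 + j1140)

Z_in ≈ 21.2 − j50 Ω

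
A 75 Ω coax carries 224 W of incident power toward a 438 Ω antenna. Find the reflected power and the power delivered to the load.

P_reflected ≈ 112 W; P_delivered ≈ 112 W

Γ = (438 − 75)/(438 + 75) = 0.708
|Γ|² = 0.501
P_refl = |Γ|²·P_inc = 112 W, P_del = (1 − |Γ|²)·P_inc = 112 W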